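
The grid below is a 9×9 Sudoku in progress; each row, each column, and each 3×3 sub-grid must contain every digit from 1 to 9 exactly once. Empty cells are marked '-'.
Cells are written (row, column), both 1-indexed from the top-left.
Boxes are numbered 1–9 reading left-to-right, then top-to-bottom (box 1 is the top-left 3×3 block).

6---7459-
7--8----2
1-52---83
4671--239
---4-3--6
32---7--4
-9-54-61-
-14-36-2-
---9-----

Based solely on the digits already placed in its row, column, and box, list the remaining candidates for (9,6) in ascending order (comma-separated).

1,2,8

Row 9 already contains {9}.
Column 6 already contains {3, 4, 6, 7}.
Its 3×3 block (box 8) already contains {3, 4, 5, 6, 9}.
Removing those from 1–9 leaves {1, 2, 8} as the candidates for (9,6).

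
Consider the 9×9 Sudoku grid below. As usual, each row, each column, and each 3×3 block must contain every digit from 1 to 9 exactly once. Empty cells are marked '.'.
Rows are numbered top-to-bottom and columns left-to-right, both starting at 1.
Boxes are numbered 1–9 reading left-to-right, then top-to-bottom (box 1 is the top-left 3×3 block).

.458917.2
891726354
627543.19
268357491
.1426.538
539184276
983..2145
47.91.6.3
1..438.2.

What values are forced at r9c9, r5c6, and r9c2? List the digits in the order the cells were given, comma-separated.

7,9,5

For r9c9:
  Row 9 already contains {1, 2, 3, 4, 8}.
  Column 9 already contains {1, 2, 3, 4, 5, 6, 8, 9}.
  Its 3×3 block (box 9) already contains {1, 2, 3, 4, 5, 6}.
  The only value from 1–9 not eliminated is 7, so r9c9 = 7.
For r5c6:
  Row 5 already contains {1, 2, 3, 4, 5, 6, 8}.
  Column 6 already contains {1, 2, 3, 4, 6, 7, 8}.
  Its 3×3 block (box 5) already contains {1, 2, 3, 4, 5, 6, 7, 8}.
  The only value from 1–9 not eliminated is 9, so r5c6 = 9.
For r9c2:
  Row 9 already contains {1, 2, 3, 4, 8}.
  Column 2 already contains {1, 2, 3, 4, 6, 7, 8, 9}.
  Its 3×3 block (box 7) already contains {1, 3, 4, 7, 8, 9}.
  The only value from 1–9 not eliminated is 5, so r9c2 = 5.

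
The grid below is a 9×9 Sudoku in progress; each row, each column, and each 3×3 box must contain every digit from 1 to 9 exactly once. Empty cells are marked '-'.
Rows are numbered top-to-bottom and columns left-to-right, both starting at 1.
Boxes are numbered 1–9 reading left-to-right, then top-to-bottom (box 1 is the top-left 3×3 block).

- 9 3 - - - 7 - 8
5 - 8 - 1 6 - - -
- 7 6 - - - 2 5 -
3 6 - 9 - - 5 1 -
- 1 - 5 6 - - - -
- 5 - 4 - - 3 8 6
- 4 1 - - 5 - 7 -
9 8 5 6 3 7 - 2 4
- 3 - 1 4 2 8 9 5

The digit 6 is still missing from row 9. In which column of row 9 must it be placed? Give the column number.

Consider where 6 can go in row 9.
r9c3 is out (column 3 already has a 6).
So the only cell in row 9 that can hold 6 is r9c1.
That is column 1.

1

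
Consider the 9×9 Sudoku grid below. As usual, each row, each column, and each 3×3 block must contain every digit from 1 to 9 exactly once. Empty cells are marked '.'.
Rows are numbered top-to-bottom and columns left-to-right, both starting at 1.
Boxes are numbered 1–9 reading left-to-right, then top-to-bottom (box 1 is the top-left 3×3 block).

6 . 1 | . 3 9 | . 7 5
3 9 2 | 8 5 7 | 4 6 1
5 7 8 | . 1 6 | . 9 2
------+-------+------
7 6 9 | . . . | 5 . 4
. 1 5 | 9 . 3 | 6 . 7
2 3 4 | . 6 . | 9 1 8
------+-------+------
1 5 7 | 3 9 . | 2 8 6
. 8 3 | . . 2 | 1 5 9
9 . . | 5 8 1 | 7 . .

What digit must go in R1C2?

Row 1 already contains {1, 3, 5, 6, 7, 9}.
Column 2 already contains {1, 3, 5, 6, 7, 8, 9}.
Its 3×3 block (box 1) already contains {1, 2, 3, 5, 6, 7, 8, 9}.
The only value from 1–9 not eliminated is 4, so R1C2 = 4.

4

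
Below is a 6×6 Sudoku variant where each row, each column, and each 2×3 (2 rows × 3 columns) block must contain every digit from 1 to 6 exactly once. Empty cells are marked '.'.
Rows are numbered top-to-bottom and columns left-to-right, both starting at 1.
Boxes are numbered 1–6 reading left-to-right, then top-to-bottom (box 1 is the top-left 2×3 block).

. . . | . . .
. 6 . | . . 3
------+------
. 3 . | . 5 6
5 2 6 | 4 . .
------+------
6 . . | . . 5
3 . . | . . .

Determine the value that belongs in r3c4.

2

Cell r3c4 itself could take any of {1, 2} by direct elimination.
Consider where 2 can go in box 4.
r4c5 is out (row 4 already has a 2).
r4c6 is out (row 4 already has a 2).
So the only cell in box 4 that can hold 2 is r3c4.
Therefore r3c4 = 2.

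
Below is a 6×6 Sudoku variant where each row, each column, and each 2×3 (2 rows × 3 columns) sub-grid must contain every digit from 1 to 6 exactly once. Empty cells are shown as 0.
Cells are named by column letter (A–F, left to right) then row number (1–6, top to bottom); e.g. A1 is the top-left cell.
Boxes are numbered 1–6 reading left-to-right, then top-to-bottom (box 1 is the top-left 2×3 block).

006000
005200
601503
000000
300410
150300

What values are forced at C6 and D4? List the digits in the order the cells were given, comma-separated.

4,6

For C6:
  Consider where 4 can go in box 5.
  B5 is out (row 5 already has a 4).
  C5 is out (row 5 already has a 4).
  So the only cell in box 5 that can hold 4 is C6.
  So C6 = 4.
For D4:
  Consider where 6 can go in column D.
  D1 is out (row 1 already has a 6).
  So the only cell in column D that can hold 6 is D4.
  So D4 = 6.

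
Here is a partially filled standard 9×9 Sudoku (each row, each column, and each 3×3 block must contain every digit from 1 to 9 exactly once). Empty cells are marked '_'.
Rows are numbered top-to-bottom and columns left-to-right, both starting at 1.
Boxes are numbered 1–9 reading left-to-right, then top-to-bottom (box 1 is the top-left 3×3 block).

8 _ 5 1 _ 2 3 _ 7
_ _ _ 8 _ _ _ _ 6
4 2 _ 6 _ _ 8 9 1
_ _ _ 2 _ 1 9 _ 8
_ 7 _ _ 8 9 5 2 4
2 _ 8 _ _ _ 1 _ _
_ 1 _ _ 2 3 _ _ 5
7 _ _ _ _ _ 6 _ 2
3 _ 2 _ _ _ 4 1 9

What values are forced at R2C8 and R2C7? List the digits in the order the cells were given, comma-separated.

For R2C8:
  Consider where 5 can go in box 3.
  R1C8 is out (row 1 already has a 5).
  R2C7 is out (column 7 already has a 5).
  So the only cell in box 3 that can hold 5 is R2C8.
  So R2C8 = 5.
For R2C7:
  Row 2 already contains {6, 8}.
  Column 7 already contains {1, 3, 4, 5, 6, 8, 9}.
  Its 3×3 block (box 3) already contains {1, 3, 6, 7, 8, 9}.
  The only value from 1–9 not eliminated is 2, so R2C7 = 2.

5,2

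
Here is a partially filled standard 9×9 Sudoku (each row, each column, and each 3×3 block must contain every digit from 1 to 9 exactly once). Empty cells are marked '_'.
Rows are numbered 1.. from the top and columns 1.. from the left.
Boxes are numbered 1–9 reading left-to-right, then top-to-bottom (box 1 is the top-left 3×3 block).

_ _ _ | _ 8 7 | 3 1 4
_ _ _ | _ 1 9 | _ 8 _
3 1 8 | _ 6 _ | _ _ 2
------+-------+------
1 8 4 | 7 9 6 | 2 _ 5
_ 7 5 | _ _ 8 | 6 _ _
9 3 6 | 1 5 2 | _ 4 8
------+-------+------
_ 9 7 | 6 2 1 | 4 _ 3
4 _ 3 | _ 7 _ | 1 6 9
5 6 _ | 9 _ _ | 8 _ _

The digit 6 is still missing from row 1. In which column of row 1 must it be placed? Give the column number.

Consider where 6 can go in row 1.
row 1, column 2 is out (column 2 already has a 6).
row 1, column 3 is out (column 3 already has a 6).
row 1, column 4 is out (column 4 already has a 6).
So the only cell in row 1 that can hold 6 is row 1, column 1.
That is column 1.

1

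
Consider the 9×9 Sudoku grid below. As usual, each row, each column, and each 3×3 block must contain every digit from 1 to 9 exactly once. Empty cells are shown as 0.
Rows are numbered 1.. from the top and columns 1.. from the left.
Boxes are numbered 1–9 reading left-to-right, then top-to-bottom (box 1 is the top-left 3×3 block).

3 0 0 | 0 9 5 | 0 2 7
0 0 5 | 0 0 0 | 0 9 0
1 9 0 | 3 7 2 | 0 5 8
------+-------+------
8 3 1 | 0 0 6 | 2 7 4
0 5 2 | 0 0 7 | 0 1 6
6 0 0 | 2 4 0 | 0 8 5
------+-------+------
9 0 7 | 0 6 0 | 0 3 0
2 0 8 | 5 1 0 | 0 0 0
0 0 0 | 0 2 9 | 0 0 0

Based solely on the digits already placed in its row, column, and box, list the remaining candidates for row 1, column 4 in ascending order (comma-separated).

Row 1 already contains {2, 3, 5, 7, 9}.
Column 4 already contains {2, 3, 5}.
Its 3×3 block (box 2) already contains {2, 3, 5, 7, 9}.
Removing those from 1–9 leaves {1, 4, 6, 8} as the candidates for row 1, column 4.

1,4,6,8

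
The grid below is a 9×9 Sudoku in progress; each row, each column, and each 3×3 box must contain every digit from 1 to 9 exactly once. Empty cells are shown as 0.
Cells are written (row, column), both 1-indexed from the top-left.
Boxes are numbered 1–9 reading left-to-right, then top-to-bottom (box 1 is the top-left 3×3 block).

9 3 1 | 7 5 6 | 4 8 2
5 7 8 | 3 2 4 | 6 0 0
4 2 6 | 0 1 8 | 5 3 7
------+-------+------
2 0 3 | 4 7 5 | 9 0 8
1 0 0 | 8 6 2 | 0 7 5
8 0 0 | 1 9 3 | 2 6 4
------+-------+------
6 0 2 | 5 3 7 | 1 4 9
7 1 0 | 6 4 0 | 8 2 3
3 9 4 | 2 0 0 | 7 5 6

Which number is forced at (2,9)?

Row 2 already contains {2, 3, 4, 5, 6, 7, 8}.
Column 9 already contains {2, 3, 4, 5, 6, 7, 8, 9}.
Its 3×3 block (box 3) already contains {2, 3, 4, 5, 6, 7, 8}.
The only value from 1–9 not eliminated is 1, so (2,9) = 1.

1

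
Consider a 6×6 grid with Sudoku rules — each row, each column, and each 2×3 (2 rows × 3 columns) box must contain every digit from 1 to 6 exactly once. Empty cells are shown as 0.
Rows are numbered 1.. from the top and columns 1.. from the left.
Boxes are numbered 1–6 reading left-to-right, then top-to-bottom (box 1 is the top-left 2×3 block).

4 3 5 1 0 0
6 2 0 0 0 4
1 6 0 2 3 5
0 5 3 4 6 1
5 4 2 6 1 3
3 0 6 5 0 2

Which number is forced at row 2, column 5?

5

Row 2 already contains {2, 4, 6}.
Column 5 already contains {1, 3, 6}.
Its 2×3 block (box 2) already contains {1, 4}.
The only value from 1–6 not eliminated is 5, so row 2, column 5 = 5.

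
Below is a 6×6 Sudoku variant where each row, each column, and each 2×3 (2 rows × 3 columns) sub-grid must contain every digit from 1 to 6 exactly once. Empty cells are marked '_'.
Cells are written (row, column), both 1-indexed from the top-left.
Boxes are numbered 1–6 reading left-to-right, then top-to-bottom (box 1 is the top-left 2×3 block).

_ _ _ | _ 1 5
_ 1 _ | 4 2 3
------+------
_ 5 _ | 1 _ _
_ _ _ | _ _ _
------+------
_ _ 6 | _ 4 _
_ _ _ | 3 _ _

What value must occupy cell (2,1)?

6

Cell (2,1) itself could take any of {5, 6} by direct elimination.
Consider where 6 can go in row 2.
(2,3) is out (column 3 already has a 6).
So the only cell in row 2 that can hold 6 is (2,1).
Therefore (2,1) = 6.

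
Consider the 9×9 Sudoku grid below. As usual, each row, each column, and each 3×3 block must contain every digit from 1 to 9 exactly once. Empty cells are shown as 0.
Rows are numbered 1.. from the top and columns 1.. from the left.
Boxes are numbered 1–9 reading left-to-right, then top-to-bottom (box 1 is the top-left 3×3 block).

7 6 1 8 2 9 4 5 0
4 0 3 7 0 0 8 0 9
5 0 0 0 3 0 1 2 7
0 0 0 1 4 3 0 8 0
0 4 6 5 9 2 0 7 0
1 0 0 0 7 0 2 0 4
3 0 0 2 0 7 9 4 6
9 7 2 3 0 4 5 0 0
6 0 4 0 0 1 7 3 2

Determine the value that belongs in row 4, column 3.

Cell row 4, column 3 itself could take any of {5, 7, 9} by direct elimination.
Consider where 7 can go in column 3.
row 3, column 3 is out (row 3 already has a 7).
row 6, column 3 is out (row 6 already has a 7).
row 7, column 3 is out (row 7 already has a 7).
So the only cell in column 3 that can hold 7 is row 4, column 3.
Therefore row 4, column 3 = 7.

7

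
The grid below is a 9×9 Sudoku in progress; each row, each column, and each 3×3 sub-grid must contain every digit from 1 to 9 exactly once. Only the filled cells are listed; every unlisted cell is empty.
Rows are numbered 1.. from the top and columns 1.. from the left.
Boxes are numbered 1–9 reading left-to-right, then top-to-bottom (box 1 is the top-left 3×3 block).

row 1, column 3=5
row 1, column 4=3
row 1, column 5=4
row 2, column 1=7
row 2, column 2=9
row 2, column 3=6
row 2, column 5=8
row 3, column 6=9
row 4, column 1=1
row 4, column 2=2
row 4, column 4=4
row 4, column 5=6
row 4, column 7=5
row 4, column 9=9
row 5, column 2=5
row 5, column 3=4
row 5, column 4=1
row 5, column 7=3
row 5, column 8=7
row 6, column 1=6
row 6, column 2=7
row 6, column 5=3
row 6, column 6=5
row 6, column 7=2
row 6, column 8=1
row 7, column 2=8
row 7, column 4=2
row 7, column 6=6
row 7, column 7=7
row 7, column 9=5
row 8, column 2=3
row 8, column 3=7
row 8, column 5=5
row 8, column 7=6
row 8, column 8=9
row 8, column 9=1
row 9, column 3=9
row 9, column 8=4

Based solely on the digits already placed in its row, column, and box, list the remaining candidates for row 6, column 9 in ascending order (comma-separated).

Row 6 already contains {1, 2, 3, 5, 6, 7}.
Column 9 already contains {1, 5, 9}.
Its 3×3 block (box 6) already contains {1, 2, 3, 5, 7, 9}.
Removing those from 1–9 leaves {4, 8} as the candidates for row 6, column 9.

4,8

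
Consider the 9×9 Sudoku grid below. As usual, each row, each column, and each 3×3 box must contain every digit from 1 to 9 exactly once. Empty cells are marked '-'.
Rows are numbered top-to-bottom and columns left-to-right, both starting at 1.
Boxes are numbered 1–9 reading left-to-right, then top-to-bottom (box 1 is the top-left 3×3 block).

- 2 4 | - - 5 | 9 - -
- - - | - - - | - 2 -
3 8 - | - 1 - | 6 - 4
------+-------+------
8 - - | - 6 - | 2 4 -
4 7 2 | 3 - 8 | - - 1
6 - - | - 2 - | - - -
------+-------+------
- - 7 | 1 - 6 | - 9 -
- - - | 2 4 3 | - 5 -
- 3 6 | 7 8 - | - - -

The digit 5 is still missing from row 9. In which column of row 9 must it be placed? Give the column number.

1

Consider where 5 can go in row 9.
R9C6 is out (column 6 already has a 5).
R9C7 is out (box 9 already has a 5).
R9C8 is out (column 8 already has a 5).
R9C9 is out (box 9 already has a 5).
So the only cell in row 9 that can hold 5 is R9C1.
That is column 1.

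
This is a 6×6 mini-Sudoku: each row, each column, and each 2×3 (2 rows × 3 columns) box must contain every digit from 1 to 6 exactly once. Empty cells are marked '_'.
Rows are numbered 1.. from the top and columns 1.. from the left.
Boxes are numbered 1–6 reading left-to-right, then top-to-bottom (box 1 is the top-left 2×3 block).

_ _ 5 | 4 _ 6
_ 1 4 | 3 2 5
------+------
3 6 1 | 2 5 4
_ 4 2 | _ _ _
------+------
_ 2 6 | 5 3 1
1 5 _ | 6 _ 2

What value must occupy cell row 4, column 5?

6

Cell row 4, column 5 itself could take any of {1, 6} by direct elimination.
Consider where 6 can go in column 5.
row 1, column 5 is out (row 1 already has a 6).
row 6, column 5 is out (row 6 already has a 6).
So the only cell in column 5 that can hold 6 is row 4, column 5.
Therefore row 4, column 5 = 6.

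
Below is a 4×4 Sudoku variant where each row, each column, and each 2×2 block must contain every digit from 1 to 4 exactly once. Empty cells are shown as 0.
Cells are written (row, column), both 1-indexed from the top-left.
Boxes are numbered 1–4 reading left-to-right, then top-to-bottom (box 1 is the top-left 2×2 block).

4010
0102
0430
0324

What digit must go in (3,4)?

1

Row 3 already contains {3, 4}.
Column 4 already contains {2, 4}.
Its 2×2 block (box 4) already contains {2, 3, 4}.
The only value from 1–4 not eliminated is 1, so (3,4) = 1.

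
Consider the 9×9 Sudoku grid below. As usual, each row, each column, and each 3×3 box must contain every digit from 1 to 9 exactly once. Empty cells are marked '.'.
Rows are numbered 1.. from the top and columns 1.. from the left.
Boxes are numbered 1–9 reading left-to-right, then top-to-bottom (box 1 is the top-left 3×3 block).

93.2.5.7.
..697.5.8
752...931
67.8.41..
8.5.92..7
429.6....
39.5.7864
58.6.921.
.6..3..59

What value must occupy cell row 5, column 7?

6

Cell row 5, column 7 itself could take any of {3, 4, 6} by direct elimination.
Consider where 6 can go in row 5.
row 5, column 2 is out (column 2 already has a 6).
row 5, column 4 is out (column 4 already has a 6).
row 5, column 8 is out (column 8 already has a 6).
So the only cell in row 5 that can hold 6 is row 5, column 7.
Therefore row 5, column 7 = 6.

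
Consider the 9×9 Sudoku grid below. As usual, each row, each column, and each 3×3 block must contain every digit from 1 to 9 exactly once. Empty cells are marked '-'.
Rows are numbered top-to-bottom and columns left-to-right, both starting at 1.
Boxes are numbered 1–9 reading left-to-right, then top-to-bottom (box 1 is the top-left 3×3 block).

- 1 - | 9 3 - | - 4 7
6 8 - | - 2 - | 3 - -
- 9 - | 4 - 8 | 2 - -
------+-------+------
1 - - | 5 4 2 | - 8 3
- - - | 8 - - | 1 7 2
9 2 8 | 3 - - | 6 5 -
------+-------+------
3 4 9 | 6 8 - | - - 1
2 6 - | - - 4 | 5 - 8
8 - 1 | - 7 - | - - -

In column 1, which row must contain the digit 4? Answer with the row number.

Consider where 4 can go in column 1.
r1c1 is out (row 1 already has a 4).
r3c1 is out (row 3 already has a 4).
So the only cell in column 1 that can hold 4 is r5c1.
That is row 5.

5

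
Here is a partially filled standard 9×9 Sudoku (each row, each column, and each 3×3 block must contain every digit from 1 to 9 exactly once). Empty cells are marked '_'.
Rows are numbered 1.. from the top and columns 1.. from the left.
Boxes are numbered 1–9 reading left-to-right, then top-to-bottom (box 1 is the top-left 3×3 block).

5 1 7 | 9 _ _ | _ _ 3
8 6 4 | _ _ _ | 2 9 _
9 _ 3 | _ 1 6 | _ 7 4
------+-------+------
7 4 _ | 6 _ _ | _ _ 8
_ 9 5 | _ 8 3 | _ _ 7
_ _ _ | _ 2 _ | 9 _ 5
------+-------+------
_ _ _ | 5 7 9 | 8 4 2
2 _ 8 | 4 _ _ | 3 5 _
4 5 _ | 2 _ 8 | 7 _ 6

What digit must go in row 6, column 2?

8

Cell row 6, column 2 itself could take any of {3, 8} by direct elimination.
Consider where 8 can go in box 4.
row 4, column 3 is out (row 4 already has a 8).
row 5, column 1 is out (row 5 already has a 8).
row 6, column 1 is out (column 1 already has a 8).
row 6, column 3 is out (column 3 already has a 8).
So the only cell in box 4 that can hold 8 is row 6, column 2.
Therefore row 6, column 2 = 8.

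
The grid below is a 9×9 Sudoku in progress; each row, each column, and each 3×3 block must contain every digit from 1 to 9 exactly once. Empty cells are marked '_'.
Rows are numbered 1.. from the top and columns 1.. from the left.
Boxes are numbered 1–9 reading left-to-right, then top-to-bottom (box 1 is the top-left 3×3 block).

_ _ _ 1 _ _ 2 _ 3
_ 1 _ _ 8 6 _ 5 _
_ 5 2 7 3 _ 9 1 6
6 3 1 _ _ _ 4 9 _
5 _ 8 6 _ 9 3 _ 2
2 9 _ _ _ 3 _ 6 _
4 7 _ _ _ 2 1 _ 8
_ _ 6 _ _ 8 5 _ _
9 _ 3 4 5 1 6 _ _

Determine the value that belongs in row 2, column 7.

Row 2 already contains {1, 5, 6, 8}.
Column 7 already contains {1, 2, 3, 4, 5, 6, 9}.
Its 3×3 block (box 3) already contains {1, 2, 3, 5, 6, 9}.
The only value from 1–9 not eliminated is 7, so row 2, column 7 = 7.

7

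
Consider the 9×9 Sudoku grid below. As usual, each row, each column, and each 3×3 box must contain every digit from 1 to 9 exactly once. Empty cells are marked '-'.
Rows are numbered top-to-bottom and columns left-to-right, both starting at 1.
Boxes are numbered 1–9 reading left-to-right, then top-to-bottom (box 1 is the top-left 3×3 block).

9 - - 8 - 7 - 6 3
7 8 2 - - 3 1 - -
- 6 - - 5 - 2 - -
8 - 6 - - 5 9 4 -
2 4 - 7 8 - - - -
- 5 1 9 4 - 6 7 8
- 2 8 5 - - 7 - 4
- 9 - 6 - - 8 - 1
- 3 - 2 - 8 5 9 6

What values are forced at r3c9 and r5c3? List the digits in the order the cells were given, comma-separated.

For r3c9:
  Consider where 7 can go in row 3.
  r3c1 is out (column 1 already has a 7).
  r3c3 is out (box 1 already has a 7).
  r3c4 is out (column 4 already has a 7).
  r3c6 is out (column 6 already has a 7).
  r3c8 is out (column 8 already has a 7).
  So the only cell in row 3 that can hold 7 is r3c9.
  So r3c9 = 7.
For r5c3:
  Consider where 9 can go in row 5.
  r5c6 is out (box 5 already has a 9).
  r5c7 is out (column 7 already has a 9).
  r5c8 is out (column 8 already has a 9).
  r5c9 is out (box 6 already has a 9).
  So the only cell in row 5 that can hold 9 is r5c3.
  So r5c3 = 9.

7,9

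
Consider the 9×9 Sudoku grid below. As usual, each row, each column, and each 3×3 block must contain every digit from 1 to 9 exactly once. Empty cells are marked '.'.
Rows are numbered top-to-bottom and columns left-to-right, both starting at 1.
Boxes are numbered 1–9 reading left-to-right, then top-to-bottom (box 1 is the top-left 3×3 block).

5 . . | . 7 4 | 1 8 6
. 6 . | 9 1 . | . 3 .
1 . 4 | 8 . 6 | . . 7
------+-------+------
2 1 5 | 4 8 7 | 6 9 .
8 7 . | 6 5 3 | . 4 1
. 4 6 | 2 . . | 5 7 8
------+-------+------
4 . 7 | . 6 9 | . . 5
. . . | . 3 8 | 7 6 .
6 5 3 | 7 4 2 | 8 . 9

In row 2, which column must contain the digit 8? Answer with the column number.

Consider where 8 can go in row 2.
R2C1 is out (column 1 already has a 8).
R2C6 is out (column 6 already has a 8).
R2C7 is out (column 7 already has a 8).
R2C9 is out (column 9 already has a 8).
So the only cell in row 2 that can hold 8 is R2C3.
That is column 3.

3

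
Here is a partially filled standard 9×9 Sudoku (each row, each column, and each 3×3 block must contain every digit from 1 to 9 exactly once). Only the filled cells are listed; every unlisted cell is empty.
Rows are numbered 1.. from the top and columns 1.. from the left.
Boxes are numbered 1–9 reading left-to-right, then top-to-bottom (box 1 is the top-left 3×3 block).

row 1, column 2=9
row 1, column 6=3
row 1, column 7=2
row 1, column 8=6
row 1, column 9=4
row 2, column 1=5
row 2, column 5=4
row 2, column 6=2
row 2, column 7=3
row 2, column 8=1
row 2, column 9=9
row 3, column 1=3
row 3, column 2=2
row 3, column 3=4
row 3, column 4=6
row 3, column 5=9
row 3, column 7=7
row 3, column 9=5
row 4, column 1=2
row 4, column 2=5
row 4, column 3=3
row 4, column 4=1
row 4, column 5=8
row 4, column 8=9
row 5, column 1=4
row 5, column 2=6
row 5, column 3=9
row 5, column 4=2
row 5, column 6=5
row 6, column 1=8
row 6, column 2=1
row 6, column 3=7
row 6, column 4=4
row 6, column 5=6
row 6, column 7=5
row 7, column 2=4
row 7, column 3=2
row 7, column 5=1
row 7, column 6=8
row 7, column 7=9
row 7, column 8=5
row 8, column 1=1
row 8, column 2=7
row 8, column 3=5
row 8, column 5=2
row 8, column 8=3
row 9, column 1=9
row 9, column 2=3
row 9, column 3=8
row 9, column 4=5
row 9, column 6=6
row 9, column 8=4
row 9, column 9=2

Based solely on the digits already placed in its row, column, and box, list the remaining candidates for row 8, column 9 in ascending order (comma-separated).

Row 8 already contains {1, 2, 3, 5, 7}.
Column 9 already contains {2, 4, 5, 9}.
Its 3×3 block (box 9) already contains {2, 3, 4, 5, 9}.
Removing those from 1–9 leaves {6, 8} as the candidates for row 8, column 9.

6,8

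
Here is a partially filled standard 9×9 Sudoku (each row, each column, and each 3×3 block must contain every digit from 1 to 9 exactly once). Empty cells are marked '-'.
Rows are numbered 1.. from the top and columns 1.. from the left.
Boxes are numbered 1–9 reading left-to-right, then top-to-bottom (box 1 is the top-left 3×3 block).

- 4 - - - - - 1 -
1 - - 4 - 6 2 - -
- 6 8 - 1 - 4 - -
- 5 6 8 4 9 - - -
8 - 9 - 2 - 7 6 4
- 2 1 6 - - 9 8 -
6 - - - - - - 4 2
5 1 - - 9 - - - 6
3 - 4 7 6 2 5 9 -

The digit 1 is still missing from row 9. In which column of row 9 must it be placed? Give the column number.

9

Consider where 1 can go in row 9.
row 9, column 2 is out (column 2 already has a 1).
So the only cell in row 9 that can hold 1 is row 9, column 9.
That is column 9.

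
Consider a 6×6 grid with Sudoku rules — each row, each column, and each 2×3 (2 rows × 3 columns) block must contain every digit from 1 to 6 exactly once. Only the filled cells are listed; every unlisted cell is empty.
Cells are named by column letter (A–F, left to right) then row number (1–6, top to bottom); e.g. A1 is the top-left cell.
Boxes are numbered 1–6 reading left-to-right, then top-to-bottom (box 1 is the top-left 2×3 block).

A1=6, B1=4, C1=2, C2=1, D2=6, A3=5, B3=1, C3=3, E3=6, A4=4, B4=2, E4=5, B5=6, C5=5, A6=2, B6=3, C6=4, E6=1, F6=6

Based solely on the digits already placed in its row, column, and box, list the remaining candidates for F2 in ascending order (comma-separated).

2,3,4,5

Row 2 already contains {1, 6}.
Column F already contains {6}.
Its 2×3 block (box 2) already contains {6}.
Removing those from 1–6 leaves {2, 3, 4, 5} as the candidates for F2.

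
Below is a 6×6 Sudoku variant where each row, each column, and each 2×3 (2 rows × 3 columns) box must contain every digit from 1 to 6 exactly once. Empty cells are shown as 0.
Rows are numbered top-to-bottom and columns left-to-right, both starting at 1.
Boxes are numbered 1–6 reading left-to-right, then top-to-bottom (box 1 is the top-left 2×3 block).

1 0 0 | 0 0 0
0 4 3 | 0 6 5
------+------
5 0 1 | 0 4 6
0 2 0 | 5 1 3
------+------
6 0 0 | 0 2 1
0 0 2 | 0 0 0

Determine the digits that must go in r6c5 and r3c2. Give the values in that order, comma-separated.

5,3

For r6c5:
  Consider where 5 can go in box 6.
  r5c4 is out (column 4 already has a 5).
  r6c4 is out (column 4 already has a 5).
  r6c6 is out (column 6 already has a 5).
  So the only cell in box 6 that can hold 5 is r6c5.
  So r6c5 = 5.
For r3c2:
  Row 3 already contains {1, 4, 5, 6}.
  Column 2 already contains {2, 4}.
  Its 2×3 block (box 3) already contains {1, 2, 5}.
  The only value from 1–6 not eliminated is 3, so r3c2 = 3.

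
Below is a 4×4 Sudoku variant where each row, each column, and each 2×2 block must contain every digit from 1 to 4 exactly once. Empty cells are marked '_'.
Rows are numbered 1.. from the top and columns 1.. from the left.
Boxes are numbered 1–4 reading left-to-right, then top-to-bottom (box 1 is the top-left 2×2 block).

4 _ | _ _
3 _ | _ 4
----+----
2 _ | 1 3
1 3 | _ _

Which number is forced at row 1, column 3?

Cell row 1, column 3 itself could take any of {2, 3} by direct elimination.
Consider where 3 can go in column 3.
row 2, column 3 is out (row 2 already has a 3).
row 4, column 3 is out (row 4 already has a 3).
So the only cell in column 3 that can hold 3 is row 1, column 3.
Therefore row 1, column 3 = 3.

3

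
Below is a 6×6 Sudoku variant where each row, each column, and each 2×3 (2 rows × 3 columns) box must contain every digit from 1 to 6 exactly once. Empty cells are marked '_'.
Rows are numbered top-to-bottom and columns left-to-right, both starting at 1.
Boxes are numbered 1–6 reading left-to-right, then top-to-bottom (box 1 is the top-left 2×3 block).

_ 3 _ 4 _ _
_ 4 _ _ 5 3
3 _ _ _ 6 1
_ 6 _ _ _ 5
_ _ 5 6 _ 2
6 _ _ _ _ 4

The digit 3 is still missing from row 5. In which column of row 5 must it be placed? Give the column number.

Consider where 3 can go in row 5.
R5C1 is out (column 1 already has a 3).
R5C2 is out (column 2 already has a 3).
So the only cell in row 5 that can hold 3 is R5C5.
That is column 5.

5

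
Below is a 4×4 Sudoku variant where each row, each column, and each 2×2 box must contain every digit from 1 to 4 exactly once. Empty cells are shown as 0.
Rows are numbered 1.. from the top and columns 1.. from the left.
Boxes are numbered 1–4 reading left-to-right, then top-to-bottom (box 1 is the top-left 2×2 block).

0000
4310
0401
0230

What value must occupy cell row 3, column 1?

Row 3 already contains {1, 4}.
Column 1 already contains {4}.
Its 2×2 block (box 3) already contains {2, 4}.
The only value from 1–4 not eliminated is 3, so row 3, column 1 = 3.

3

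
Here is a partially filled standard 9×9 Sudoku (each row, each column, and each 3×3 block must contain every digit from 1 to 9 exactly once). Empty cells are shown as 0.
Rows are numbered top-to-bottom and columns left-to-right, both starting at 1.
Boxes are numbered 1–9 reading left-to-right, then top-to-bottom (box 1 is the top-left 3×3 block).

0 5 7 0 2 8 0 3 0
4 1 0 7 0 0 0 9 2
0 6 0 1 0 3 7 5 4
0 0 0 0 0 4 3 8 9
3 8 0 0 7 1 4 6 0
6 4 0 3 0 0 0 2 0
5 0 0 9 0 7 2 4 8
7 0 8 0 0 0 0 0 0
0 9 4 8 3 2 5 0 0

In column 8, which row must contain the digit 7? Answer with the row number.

Consider where 7 can go in column 8.
R8C8 is out (row 8 already has a 7).
So the only cell in column 8 that can hold 7 is R9C8.
That is row 9.

9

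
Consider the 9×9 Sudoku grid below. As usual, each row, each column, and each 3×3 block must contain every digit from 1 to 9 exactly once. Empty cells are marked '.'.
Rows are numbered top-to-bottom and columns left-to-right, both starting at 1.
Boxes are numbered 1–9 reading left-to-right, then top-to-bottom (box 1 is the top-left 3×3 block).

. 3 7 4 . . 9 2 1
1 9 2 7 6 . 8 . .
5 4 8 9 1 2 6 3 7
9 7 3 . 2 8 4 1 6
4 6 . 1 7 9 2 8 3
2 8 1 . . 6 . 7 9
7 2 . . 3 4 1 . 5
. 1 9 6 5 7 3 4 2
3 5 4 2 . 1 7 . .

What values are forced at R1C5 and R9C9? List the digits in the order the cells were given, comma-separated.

8,8

For R1C5:
  Row 1 already contains {1, 2, 3, 4, 7, 9}.
  Column 5 already contains {1, 2, 3, 5, 6, 7}.
  Its 3×3 block (box 2) already contains {1, 2, 4, 6, 7, 9}.
  The only value from 1–9 not eliminated is 8, so R1C5 = 8.
For R9C9:
  Row 9 already contains {1, 2, 3, 4, 5, 7}.
  Column 9 already contains {1, 2, 3, 5, 6, 7, 9}.
  Its 3×3 block (box 9) already contains {1, 2, 3, 4, 5, 7}.
  The only value from 1–9 not eliminated is 8, so R9C9 = 8.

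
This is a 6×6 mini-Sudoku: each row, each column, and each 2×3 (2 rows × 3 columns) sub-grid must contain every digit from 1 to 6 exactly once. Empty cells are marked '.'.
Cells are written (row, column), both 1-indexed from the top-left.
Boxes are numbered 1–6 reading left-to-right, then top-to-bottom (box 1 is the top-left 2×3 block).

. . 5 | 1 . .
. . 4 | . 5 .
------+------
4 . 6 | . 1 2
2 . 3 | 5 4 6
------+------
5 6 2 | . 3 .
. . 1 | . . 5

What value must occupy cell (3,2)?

5

Row 3 already contains {1, 2, 4, 6}.
Column 2 already contains {6}.
Its 2×3 block (box 3) already contains {2, 3, 4, 6}.
The only value from 1–6 not eliminated is 5, so (3,2) = 5.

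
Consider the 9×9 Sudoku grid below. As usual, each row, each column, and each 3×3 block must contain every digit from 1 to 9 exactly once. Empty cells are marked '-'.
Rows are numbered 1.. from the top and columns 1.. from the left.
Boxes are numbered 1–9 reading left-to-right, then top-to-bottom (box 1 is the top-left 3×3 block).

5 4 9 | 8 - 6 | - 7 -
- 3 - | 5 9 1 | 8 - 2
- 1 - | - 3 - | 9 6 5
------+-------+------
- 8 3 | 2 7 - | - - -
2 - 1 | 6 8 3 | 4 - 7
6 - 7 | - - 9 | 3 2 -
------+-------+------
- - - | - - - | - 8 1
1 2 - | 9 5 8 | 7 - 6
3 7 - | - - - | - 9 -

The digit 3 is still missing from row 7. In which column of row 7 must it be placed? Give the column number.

Consider where 3 can go in row 7.
row 7, column 1 is out (column 1 already has a 3). row 7, column 2 is out (column 2 already has a 3). row 7, column 3 is out (column 3 already has a 3). row 7, column 5 is out (column 5 already has a 3). The remaining empty cells in row 7 are similarly blocked.
So the only cell in row 7 that can hold 3 is row 7, column 4.
That is column 4.

4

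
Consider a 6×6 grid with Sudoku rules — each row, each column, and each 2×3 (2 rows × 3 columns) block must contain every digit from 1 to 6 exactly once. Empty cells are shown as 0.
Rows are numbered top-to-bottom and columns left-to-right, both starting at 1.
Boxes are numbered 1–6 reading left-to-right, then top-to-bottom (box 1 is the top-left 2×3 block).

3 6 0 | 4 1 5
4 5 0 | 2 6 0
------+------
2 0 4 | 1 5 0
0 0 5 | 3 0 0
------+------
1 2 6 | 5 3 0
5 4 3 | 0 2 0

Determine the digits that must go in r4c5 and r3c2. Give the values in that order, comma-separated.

For r4c5:
  Row 4 already contains {3, 5}.
  Column 5 already contains {1, 2, 3, 5, 6}.
  Its 2×3 block (box 4) already contains {1, 3, 5}.
  The only value from 1–6 not eliminated is 4, so r4c5 = 4.
For r3c2:
  Row 3 already contains {1, 2, 4, 5}.
  Column 2 already contains {2, 4, 5, 6}.
  Its 2×3 block (box 3) already contains {2, 4, 5}.
  The only value from 1–6 not eliminated is 3, so r3c2 = 3.

4,3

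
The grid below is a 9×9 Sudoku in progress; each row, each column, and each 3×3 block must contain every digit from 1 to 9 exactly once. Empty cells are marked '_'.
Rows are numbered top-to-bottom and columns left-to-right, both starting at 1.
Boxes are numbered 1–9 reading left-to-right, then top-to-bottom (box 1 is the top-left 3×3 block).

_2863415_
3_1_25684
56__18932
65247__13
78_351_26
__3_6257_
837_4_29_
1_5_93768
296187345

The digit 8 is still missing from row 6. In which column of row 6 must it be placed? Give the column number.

Consider where 8 can go in row 6.
R6C1 is out (column 1 already has a 8).
R6C2 is out (column 2 already has a 8).
R6C9 is out (column 9 already has a 8).
So the only cell in row 6 that can hold 8 is R6C4.
That is column 4.

4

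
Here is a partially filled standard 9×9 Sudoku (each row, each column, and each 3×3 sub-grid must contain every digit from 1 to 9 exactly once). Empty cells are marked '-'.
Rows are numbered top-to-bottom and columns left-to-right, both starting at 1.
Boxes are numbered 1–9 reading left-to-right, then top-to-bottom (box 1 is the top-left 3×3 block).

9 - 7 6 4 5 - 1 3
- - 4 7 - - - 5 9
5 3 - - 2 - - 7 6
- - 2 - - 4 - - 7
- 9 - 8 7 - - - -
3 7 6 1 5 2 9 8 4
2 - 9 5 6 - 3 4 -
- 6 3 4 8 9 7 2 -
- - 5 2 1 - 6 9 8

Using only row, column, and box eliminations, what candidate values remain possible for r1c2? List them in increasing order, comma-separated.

Row 1 already contains {1, 3, 4, 5, 6, 7, 9}.
Column 2 already contains {3, 6, 7, 9}.
Its 3×3 block (box 1) already contains {3, 4, 5, 7, 9}.
Removing those from 1–9 leaves {2, 8} as the candidates for r1c2.

2,8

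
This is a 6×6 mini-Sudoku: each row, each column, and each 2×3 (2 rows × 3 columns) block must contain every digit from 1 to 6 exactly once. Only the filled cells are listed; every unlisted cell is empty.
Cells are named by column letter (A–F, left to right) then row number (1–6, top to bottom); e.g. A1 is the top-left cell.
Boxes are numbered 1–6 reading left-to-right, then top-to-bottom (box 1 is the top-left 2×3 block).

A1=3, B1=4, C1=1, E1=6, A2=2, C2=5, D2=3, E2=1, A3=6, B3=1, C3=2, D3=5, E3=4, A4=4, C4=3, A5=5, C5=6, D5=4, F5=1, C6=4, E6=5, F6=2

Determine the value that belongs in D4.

1

Cell D4 itself could take any of {1, 2, 6} by direct elimination.
Consider where 1 can go in column D.
D1 is out (row 1 already has a 1).
D6 is out (box 6 already has a 1).
So the only cell in column D that can hold 1 is D4.
Therefore D4 = 1.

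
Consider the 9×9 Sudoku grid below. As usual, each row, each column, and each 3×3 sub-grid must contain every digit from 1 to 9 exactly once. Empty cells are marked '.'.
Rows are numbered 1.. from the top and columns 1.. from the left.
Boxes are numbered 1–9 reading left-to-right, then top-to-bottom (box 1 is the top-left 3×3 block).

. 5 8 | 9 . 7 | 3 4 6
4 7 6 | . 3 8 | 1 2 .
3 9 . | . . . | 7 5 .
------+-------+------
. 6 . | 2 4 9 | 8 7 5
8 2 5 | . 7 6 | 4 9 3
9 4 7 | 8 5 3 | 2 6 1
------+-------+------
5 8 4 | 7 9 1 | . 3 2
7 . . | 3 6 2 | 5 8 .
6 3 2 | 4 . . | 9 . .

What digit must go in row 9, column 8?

Row 9 already contains {2, 3, 4, 6, 9}.
Column 8 already contains {2, 3, 4, 5, 6, 7, 8, 9}.
Its 3×3 block (box 9) already contains {2, 3, 5, 8, 9}.
The only value from 1–9 not eliminated is 1, so row 9, column 8 = 1.

1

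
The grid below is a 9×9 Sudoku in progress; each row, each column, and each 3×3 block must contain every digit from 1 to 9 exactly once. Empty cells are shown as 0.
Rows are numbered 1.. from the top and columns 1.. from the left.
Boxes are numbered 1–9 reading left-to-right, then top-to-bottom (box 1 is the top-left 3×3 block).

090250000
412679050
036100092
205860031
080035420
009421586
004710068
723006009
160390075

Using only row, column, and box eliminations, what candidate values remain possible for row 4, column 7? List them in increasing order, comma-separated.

7,9

Row 4 already contains {1, 2, 3, 5, 6, 8}.
Column 7 already contains {4, 5}.
Its 3×3 block (box 6) already contains {1, 2, 3, 4, 5, 6, 8}.
Removing those from 1–9 leaves {7, 9} as the candidates for row 4, column 7.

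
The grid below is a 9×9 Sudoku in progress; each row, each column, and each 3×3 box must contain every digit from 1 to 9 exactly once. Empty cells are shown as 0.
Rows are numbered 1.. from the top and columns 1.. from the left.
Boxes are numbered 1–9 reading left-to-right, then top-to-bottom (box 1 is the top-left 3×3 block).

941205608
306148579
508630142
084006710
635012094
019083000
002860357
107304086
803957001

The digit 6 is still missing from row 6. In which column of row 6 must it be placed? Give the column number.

Consider where 6 can go in row 6.
row 6, column 1 is out (column 1 already has a 6).
row 6, column 4 is out (column 4 already has a 6).
row 6, column 7 is out (column 7 already has a 6).
row 6, column 9 is out (column 9 already has a 6).
So the only cell in row 6 that can hold 6 is row 6, column 8.
That is column 8.

8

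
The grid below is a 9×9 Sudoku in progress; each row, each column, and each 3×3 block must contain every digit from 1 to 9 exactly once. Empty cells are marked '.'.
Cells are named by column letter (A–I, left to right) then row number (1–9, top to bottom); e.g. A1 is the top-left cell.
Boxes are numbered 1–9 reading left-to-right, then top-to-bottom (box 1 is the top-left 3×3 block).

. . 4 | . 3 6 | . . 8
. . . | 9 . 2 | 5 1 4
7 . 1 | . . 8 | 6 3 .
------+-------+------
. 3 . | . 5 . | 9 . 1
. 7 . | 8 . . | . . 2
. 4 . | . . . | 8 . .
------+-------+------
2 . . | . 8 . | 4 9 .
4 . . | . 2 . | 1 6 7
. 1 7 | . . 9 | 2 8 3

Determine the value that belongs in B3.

2

Cell B3 itself could take any of {2, 5, 9} by direct elimination.
Consider where 2 can go in row 3.
D3 is out (box 2 already has a 2).
E3 is out (column E already has a 2).
I3 is out (column I already has a 2).
So the only cell in row 3 that can hold 2 is B3.
Therefore B3 = 2.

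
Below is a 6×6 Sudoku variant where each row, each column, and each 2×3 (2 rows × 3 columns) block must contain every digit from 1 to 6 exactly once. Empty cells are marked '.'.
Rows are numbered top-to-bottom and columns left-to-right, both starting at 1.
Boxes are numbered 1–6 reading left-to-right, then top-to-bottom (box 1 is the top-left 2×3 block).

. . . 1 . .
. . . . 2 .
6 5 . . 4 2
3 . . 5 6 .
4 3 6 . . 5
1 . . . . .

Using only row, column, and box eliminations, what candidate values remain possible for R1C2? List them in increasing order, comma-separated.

2,4,6

Row 1 already contains {1}.
Column 2 already contains {3, 5}.
Its 2×3 block (box 1) already contains {}.
Removing those from 1–6 leaves {2, 4, 6} as the candidates for R1C2.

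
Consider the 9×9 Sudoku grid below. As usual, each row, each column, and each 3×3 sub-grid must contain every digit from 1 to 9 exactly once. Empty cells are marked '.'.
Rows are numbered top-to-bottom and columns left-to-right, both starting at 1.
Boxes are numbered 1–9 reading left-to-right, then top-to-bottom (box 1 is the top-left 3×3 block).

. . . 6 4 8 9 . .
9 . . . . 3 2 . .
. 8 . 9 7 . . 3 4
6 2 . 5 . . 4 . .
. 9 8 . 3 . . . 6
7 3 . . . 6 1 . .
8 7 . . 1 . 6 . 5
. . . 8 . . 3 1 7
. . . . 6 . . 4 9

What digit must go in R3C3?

6

Cell R3C3 itself could take any of {1, 2, 5, 6} by direct elimination.
Consider where 6 can go in row 3.
R3C1 is out (column 1 already has a 6).
R3C6 is out (column 6 already has a 6).
R3C7 is out (column 7 already has a 6).
So the only cell in row 3 that can hold 6 is R3C3.
Therefore R3C3 = 6.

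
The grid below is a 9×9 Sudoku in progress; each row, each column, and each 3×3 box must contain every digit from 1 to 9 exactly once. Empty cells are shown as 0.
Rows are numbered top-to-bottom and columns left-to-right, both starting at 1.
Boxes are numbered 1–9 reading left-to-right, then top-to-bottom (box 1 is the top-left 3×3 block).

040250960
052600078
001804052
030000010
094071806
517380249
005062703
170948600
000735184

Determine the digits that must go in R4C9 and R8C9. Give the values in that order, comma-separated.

7,5

For R4C9:
  Consider where 7 can go in box 6.
  R4C7 is out (column 7 already has a 7).
  R5C8 is out (row 5 already has a 7).
  So the only cell in box 6 that can hold 7 is R4C9.
  So R4C9 = 7.
For R8C9:
  Row 8 already contains {1, 4, 6, 7, 8, 9}.
  Column 9 already contains {2, 3, 4, 6, 8, 9}.
  Its 3×3 block (box 9) already contains {1, 3, 4, 6, 7, 8}.
  The only value from 1–9 not eliminated is 5, so R8C9 = 5.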